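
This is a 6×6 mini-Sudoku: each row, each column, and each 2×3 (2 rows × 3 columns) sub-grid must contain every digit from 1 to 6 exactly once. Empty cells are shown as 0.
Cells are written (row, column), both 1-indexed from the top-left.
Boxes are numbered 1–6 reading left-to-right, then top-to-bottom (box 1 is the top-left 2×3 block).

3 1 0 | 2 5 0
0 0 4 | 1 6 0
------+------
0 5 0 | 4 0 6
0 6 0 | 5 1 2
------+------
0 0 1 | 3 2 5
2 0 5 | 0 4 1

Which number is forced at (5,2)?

Row 5 already contains {1, 2, 3, 5}.
Column 2 already contains {1, 5, 6}.
Its 2×3 block (box 5) already contains {1, 2, 5}.
The only value from 1–6 not eliminated is 4, so (5,2) = 4.

4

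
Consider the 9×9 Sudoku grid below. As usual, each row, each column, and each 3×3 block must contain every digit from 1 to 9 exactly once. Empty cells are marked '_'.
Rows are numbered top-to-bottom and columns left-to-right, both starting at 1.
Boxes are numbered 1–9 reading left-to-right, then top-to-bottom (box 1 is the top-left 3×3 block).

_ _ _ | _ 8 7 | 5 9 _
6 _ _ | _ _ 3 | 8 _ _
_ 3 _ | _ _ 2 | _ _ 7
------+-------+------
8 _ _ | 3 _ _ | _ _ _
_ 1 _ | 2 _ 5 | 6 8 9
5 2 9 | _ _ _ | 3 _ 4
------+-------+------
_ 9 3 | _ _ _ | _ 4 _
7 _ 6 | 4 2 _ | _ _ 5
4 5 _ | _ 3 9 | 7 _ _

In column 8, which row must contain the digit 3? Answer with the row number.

8

Consider where 3 can go in column 8.
R2C8 is out (row 2 already has a 3).
R3C8 is out (row 3 already has a 3).
R4C8 is out (row 4 already has a 3).
R6C8 is out (row 6 already has a 3).
R9C8 is out (row 9 already has a 3).
So the only cell in column 8 that can hold 3 is R8C8.
That is row 8.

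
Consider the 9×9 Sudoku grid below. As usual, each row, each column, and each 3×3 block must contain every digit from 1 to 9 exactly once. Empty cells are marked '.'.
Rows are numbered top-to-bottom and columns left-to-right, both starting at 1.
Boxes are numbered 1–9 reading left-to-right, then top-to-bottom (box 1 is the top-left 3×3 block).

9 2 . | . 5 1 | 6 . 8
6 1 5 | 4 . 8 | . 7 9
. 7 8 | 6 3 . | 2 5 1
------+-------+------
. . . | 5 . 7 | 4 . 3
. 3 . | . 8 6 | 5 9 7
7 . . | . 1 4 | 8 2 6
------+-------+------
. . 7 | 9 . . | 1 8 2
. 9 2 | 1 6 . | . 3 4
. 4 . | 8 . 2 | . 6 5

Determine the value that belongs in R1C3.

3

Cell R1C3 itself could take any of {3, 4} by direct elimination.
Consider where 3 can go in row 1.
R1C4 is out (box 2 already has a 3).
R1C8 is out (column 8 already has a 3).
So the only cell in row 1 that can hold 3 is R1C3.
Therefore R1C3 = 3.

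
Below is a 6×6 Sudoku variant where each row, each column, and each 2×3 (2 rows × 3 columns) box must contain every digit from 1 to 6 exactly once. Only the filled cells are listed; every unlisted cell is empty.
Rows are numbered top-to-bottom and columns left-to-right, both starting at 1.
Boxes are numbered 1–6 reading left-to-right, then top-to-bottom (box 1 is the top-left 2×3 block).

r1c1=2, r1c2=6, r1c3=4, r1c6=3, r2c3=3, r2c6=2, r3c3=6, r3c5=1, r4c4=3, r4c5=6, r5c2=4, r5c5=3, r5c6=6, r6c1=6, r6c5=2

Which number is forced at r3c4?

Cell r3c4 itself could take any of {2, 4, 5} by direct elimination.
Consider where 2 can go in box 4.
r3c6 is out (column 6 already has a 2).
r4c6 is out (column 6 already has a 2).
So the only cell in box 4 that can hold 2 is r3c4.
Therefore r3c4 = 2.

2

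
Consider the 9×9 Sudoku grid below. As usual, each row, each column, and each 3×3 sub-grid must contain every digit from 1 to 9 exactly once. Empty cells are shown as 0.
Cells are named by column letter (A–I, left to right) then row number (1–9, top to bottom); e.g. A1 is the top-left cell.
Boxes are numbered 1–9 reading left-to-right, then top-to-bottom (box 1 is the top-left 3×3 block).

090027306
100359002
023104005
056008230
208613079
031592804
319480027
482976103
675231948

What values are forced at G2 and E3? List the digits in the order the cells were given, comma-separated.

4,6

For G2:
  Consider where 4 can go in box 3.
  H1 is out (column H already has a 4).
  H2 is out (column H already has a 4).
  G3 is out (row 3 already has a 4).
  H3 is out (row 3 already has a 4).
  So the only cell in box 3 that can hold 4 is G2.
  So G2 = 4.
For E3:
  Row 3 already contains {1, 2, 3, 4, 5}.
  Column E already contains {1, 2, 3, 5, 7, 8, 9}.
  Its 3×3 block (box 2) already contains {1, 2, 3, 4, 5, 7, 9}.
  The only value from 1–9 not eliminated is 6, so E3 = 6.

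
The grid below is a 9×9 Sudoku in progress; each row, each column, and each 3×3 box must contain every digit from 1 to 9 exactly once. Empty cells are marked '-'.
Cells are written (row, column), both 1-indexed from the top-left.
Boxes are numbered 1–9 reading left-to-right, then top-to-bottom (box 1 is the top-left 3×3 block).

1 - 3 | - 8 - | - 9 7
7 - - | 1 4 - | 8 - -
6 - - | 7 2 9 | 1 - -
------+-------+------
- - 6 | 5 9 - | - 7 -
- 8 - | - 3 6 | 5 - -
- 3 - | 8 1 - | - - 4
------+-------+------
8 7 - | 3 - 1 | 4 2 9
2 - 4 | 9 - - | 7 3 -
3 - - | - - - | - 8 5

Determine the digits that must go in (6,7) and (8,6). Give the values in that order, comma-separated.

For (6,7):
  Consider where 9 can go in box 6.
  (4,7) is out (row 4 already has a 9).
  (4,9) is out (row 4 already has a 9).
  (5,8) is out (column 8 already has a 9).
  (5,9) is out (column 9 already has a 9).
  (6,8) is out (column 8 already has a 9).
  So the only cell in box 6 that can hold 9 is (6,7).
  So (6,7) = 9.
For (8,6):
  Consider where 8 can go in row 8.
  (8,2) is out (column 2 already has a 8).
  (8,5) is out (column 5 already has a 8).
  (8,9) is out (box 9 already has a 8).
  So the only cell in row 8 that can hold 8 is (8,6).
  So (8,6) = 8.

9,8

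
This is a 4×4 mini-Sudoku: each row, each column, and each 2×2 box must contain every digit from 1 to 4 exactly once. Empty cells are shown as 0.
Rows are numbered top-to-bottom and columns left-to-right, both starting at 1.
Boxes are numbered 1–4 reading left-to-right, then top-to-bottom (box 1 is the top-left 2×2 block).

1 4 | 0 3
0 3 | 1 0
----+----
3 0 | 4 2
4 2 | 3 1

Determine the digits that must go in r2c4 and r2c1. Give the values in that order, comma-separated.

4,2

For r2c4:
  Row 2 already contains {1, 3}.
  Column 4 already contains {1, 2, 3}.
  Its 2×2 block (box 2) already contains {1, 3}.
  The only value from 1–4 not eliminated is 4, so r2c4 = 4.
For r2c1:
  Row 2 already contains {1, 3}.
  Column 1 already contains {1, 3, 4}.
  Its 2×2 block (box 1) already contains {1, 3, 4}.
  The only value from 1–4 not eliminated is 2, so r2c1 = 2.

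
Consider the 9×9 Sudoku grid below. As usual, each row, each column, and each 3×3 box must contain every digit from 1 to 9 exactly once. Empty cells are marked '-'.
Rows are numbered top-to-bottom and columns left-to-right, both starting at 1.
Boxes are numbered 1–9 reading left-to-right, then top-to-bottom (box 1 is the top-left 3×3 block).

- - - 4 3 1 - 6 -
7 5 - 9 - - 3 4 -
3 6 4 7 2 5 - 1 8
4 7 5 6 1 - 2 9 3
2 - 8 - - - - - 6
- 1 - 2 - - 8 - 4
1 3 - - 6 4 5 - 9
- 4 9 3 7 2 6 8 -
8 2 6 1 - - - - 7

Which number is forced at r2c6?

Cell r2c6 itself could take any of {6, 8} by direct elimination.
Consider where 6 can go in column 6.
r4c6 is out (row 4 already has a 6).
r5c6 is out (row 5 already has a 6).
r6c6 is out (box 5 already has a 6).
r9c6 is out (row 9 already has a 6).
So the only cell in column 6 that can hold 6 is r2c6.
Therefore r2c6 = 6.

6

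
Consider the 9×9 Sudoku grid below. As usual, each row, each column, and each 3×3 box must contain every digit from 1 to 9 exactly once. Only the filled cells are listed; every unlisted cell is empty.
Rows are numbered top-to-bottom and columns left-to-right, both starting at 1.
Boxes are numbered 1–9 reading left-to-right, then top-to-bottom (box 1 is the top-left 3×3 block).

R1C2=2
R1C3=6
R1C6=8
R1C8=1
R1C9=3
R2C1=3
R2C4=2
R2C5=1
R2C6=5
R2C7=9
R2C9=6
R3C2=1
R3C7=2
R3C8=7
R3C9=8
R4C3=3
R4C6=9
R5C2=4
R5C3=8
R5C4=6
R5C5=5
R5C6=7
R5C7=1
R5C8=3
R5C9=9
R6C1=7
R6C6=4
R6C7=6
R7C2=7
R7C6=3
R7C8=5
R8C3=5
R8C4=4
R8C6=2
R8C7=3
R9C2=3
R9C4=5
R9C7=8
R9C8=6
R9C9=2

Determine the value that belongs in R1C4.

Cell R1C4 itself could take any of {7, 9} by direct elimination.
Consider where 7 can go in column 4.
R3C4 is out (row 3 already has a 7).
R4C4 is out (box 5 already has a 7).
R6C4 is out (row 6 already has a 7).
R7C4 is out (row 7 already has a 7).
So the only cell in column 4 that can hold 7 is R1C4.
Therefore R1C4 = 7.

7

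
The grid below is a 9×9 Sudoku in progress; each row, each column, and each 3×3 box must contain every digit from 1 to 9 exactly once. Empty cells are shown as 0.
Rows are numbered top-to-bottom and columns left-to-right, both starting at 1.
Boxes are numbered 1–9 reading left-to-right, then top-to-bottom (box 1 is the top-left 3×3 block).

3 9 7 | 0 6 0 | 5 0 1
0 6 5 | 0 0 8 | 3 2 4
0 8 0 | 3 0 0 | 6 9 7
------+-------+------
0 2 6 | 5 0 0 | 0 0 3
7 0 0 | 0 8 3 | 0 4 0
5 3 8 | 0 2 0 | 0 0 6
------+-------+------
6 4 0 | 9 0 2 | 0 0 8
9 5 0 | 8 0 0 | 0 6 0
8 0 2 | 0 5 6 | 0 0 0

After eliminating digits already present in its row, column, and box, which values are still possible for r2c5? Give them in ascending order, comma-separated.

Row 2 already contains {2, 3, 4, 5, 6, 8}.
Column 5 already contains {2, 5, 6, 8}.
Its 3×3 block (box 2) already contains {3, 6, 8}.
Removing those from 1–9 leaves {1, 7, 9} as the candidates for r2c5.

1,7,9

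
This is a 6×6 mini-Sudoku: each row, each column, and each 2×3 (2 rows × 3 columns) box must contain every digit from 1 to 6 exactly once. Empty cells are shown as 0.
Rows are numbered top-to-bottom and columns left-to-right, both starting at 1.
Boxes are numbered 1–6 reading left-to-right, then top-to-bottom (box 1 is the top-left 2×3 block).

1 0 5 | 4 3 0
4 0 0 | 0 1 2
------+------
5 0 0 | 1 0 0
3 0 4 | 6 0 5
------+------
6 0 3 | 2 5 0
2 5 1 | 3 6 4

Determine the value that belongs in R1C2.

Cell R1C2 itself could take any of {2, 6} by direct elimination.
Consider where 2 can go in box 1.
R2C2 is out (row 2 already has a 2).
R2C3 is out (row 2 already has a 2).
So the only cell in box 1 that can hold 2 is R1C2.
Therefore R1C2 = 2.

2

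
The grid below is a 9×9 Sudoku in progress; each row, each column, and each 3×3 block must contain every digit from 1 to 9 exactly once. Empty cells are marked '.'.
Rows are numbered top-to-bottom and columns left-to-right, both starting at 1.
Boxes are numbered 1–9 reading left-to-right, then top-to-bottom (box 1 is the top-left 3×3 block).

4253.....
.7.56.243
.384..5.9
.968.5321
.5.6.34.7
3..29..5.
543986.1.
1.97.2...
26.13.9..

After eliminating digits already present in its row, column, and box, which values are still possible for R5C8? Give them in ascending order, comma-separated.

Row 5 already contains {3, 4, 5, 6, 7}.
Column 8 already contains {1, 2, 4, 5}.
Its 3×3 block (box 6) already contains {1, 2, 3, 4, 5, 7}.
Removing those from 1–9 leaves {8, 9} as the candidates for R5C8.

8,9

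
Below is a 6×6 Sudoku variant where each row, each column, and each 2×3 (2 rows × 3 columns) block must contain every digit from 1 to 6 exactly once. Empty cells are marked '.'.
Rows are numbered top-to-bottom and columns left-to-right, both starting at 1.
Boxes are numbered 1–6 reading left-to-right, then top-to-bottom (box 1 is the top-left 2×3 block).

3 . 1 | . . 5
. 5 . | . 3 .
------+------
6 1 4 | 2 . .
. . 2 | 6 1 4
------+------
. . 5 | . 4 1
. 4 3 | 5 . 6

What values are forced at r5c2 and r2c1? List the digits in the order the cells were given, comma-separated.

6,4

For r5c2:
  Consider where 6 can go in row 5.
  r5c1 is out (column 1 already has a 6).
  r5c4 is out (column 4 already has a 6).
  So the only cell in row 5 that can hold 6 is r5c2.
  So r5c2 = 6.
For r2c1:
  Consider where 4 can go in box 1.
  r1c2 is out (column 2 already has a 4).
  r2c3 is out (column 3 already has a 4).
  So the only cell in box 1 that can hold 4 is r2c1.
  So r2c1 = 4.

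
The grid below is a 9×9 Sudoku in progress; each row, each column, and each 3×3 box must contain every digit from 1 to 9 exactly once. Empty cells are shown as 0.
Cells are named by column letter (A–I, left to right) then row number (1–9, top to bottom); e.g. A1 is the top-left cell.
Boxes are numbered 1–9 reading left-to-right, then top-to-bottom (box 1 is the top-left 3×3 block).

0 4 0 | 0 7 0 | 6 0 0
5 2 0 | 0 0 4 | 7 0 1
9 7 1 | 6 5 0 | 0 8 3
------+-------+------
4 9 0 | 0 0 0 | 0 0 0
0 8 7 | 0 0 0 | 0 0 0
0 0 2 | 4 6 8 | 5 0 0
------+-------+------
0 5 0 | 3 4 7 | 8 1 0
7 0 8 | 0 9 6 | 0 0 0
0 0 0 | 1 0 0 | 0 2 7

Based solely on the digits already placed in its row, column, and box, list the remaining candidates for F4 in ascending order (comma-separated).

Row 4 already contains {4, 9}.
Column F already contains {4, 6, 7, 8}.
Its 3×3 block (box 5) already contains {4, 6, 8}.
Removing those from 1–9 leaves {1, 2, 3, 5} as the candidates for F4.

1,2,3,5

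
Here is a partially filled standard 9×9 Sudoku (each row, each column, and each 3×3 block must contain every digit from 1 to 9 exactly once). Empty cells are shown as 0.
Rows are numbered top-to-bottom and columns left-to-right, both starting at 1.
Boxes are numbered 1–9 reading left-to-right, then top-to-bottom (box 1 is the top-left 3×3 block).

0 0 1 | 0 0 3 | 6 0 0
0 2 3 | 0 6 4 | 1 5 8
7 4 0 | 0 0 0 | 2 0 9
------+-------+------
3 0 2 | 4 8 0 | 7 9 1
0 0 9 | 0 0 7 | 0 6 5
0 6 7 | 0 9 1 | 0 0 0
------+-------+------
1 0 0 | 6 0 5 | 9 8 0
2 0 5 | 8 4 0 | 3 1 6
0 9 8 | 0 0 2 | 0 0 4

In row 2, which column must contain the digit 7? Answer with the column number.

Consider where 7 can go in row 2.
r2c1 is out (column 1 already has a 7).
So the only cell in row 2 that can hold 7 is r2c4.
That is column 4.

4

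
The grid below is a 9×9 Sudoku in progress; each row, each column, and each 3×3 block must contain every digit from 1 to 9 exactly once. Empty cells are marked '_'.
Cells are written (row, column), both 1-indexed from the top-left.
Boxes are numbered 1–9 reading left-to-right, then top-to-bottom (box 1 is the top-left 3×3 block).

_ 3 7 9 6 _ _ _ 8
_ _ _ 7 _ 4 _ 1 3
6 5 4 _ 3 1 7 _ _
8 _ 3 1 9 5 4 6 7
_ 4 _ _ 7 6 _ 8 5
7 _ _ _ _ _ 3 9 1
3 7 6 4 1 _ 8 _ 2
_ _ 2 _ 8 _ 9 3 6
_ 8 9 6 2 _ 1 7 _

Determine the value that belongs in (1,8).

Cell (1,8) itself could take any of {2, 4, 5} by direct elimination.
Consider where 4 can go in row 1.
(1,1) is out (box 1 already has a 4).
(1,6) is out (column 6 already has a 4).
(1,7) is out (column 7 already has a 4).
So the only cell in row 1 that can hold 4 is (1,8).
Therefore (1,8) = 4.

4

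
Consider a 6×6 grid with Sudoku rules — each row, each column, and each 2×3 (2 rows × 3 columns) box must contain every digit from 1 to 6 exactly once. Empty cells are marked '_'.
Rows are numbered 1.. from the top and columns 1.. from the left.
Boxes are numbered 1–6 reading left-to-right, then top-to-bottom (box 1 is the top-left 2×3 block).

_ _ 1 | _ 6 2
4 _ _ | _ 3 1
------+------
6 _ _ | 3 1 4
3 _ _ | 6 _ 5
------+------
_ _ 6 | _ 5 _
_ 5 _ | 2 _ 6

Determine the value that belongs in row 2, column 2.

6

Cell row 2, column 2 itself could take any of {2, 6} by direct elimination.
Consider where 6 can go in box 1.
row 1, column 1 is out (row 1 already has a 6).
row 1, column 2 is out (row 1 already has a 6).
row 2, column 3 is out (column 3 already has a 6).
So the only cell in box 1 that can hold 6 is row 2, column 2.
Therefore row 2, column 2 = 6.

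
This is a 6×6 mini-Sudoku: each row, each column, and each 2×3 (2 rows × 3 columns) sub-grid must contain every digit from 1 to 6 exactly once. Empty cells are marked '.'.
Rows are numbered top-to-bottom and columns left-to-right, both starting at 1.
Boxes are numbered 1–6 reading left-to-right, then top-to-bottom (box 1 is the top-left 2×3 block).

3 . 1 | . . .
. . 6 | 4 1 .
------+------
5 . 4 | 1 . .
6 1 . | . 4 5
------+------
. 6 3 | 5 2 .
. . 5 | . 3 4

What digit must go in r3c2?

3

Cell r3c2 itself could take any of {2, 3} by direct elimination.
Consider where 3 can go in column 2.
r1c2 is out (row 1 already has a 3).
r2c2 is out (box 1 already has a 3).
r6c2 is out (row 6 already has a 3).
So the only cell in column 2 that can hold 3 is r3c2.
Therefore r3c2 = 3.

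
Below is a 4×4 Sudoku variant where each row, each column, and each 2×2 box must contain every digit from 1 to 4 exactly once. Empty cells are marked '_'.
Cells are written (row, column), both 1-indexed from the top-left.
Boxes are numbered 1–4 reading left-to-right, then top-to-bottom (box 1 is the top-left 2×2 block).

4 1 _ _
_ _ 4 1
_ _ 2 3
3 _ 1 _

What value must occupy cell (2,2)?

3

Cell (2,2) itself could take any of {2, 3} by direct elimination.
Consider where 3 can go in row 2.
(2,1) is out (column 1 already has a 3).
So the only cell in row 2 that can hold 3 is (2,2).
Therefore (2,2) = 3.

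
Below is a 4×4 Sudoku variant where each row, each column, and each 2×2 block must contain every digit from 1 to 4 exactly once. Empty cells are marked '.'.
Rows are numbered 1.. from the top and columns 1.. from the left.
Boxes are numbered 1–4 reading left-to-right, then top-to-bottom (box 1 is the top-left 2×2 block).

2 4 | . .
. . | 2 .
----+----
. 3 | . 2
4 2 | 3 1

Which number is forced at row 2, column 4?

Cell row 2, column 4 itself could take any of {3, 4} by direct elimination.
Consider where 4 can go in row 2.
row 2, column 1 is out (column 1 already has a 4).
row 2, column 2 is out (column 2 already has a 4).
So the only cell in row 2 that can hold 4 is row 2, column 4.
Therefore row 2, column 4 = 4.

4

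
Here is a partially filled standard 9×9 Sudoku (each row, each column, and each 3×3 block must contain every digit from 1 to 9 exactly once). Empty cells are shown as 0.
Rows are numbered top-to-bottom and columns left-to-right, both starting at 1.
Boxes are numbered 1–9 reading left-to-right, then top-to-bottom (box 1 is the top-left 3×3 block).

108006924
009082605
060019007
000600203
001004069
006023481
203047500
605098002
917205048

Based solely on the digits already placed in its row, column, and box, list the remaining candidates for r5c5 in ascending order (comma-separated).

5,7

Row 5 already contains {1, 4, 6, 9}.
Column 5 already contains {1, 2, 4, 8, 9}.
Its 3×3 block (box 5) already contains {2, 3, 4, 6}.
Removing those from 1–9 leaves {5, 7} as the candidates for r5c5.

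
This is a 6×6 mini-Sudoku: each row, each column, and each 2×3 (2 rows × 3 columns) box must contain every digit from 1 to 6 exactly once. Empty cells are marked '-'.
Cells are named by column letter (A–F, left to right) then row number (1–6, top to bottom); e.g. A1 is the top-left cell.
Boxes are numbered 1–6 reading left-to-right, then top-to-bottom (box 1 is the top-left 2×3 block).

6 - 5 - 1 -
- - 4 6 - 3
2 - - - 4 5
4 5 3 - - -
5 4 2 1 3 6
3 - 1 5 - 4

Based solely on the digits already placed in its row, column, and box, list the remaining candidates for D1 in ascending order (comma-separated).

Row 1 already contains {1, 5, 6}.
Column D already contains {1, 5, 6}.
Its 2×3 block (box 2) already contains {1, 3, 6}.
Removing those from 1–6 leaves {2, 4} as the candidates for D1.

2,4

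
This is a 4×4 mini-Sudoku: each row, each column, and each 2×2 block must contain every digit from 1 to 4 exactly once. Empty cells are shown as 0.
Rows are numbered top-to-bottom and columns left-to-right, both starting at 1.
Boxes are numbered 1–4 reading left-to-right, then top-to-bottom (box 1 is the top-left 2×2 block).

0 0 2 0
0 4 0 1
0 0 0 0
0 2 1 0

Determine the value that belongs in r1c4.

Cell r1c4 itself could take any of {3, 4} by direct elimination.
Consider where 4 can go in box 2.
r2c3 is out (row 2 already has a 4).
So the only cell in box 2 that can hold 4 is r1c4.
Therefore r1c4 = 4.

4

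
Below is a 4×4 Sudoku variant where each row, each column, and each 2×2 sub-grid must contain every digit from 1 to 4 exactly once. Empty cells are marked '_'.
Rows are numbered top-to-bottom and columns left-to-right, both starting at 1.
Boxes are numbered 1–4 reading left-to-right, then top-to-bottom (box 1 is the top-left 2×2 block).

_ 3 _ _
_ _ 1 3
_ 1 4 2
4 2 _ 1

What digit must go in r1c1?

Cell r1c1 itself could take any of {1, 2} by direct elimination.
Consider where 1 can go in column 1.
r2c1 is out (row 2 already has a 1).
r3c1 is out (row 3 already has a 1).
So the only cell in column 1 that can hold 1 is r1c1.
Therefore r1c1 = 1.

1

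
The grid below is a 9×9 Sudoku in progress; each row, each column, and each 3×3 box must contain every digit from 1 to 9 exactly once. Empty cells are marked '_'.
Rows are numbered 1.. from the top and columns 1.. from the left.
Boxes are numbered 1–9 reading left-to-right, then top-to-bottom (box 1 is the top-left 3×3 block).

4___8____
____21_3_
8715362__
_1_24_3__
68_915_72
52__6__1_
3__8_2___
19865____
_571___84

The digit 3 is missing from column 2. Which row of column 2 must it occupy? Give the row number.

1

Consider where 3 can go in column 2.
row 2, column 2 is out (row 2 already has a 3).
row 7, column 2 is out (row 7 already has a 3).
So the only cell in column 2 that can hold 3 is row 1, column 2.
That is row 1.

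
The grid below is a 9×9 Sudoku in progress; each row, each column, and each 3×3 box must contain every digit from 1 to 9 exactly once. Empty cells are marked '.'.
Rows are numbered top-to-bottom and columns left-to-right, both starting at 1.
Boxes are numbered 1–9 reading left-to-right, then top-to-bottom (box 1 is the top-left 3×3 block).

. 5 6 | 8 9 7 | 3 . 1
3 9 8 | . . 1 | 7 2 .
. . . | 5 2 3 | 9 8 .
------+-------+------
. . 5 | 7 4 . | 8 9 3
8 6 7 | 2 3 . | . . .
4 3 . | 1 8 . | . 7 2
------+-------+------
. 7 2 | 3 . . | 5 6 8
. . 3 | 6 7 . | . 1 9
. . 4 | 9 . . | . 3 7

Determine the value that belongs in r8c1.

Row 8 already contains {1, 3, 6, 7, 9}.
Column 1 already contains {3, 4, 8}.
Its 3×3 block (box 7) already contains {2, 3, 4, 7}.
The only value from 1–9 not eliminated is 5, so r8c1 = 5.

5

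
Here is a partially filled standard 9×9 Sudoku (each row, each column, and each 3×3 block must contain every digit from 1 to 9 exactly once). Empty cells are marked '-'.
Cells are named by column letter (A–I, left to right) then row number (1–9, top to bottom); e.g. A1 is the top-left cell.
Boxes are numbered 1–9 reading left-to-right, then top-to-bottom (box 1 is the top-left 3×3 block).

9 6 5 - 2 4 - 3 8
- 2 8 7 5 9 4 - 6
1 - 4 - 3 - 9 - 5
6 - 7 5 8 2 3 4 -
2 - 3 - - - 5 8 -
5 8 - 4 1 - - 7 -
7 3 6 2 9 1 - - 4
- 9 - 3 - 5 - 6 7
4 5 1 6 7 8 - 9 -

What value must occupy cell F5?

7

Cell F5 itself could take any of {6, 7} by direct elimination.
Consider where 7 can go in row 5.
B5 is out (box 4 already has a 7).
D5 is out (column D already has a 7).
E5 is out (column E already has a 7).
I5 is out (column I already has a 7).
So the only cell in row 5 that can hold 7 is F5.
Therefore F5 = 7.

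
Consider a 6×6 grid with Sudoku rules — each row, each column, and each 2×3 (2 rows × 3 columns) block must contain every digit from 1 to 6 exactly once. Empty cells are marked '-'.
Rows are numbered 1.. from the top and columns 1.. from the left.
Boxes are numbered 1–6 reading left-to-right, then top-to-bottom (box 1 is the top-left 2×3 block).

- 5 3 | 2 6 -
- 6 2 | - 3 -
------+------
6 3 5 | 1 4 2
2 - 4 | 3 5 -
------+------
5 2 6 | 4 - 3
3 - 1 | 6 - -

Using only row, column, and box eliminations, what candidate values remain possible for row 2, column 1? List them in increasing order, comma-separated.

1,4

Row 2 already contains {2, 3, 6}.
Column 1 already contains {2, 3, 5, 6}.
Its 2×3 block (box 1) already contains {2, 3, 5, 6}.
Removing those from 1–6 leaves {1, 4} as the candidates for row 2, column 1.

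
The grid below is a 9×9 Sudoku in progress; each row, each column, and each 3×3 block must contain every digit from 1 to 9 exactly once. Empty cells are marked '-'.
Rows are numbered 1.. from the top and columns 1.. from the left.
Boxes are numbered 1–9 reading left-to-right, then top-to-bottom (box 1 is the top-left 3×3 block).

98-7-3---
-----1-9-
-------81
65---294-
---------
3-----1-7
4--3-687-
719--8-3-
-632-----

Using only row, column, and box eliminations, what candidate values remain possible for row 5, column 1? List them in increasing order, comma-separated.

Row 5 already contains {}.
Column 1 already contains {3, 4, 6, 7, 9}.
Its 3×3 block (box 4) already contains {3, 5, 6}.
Removing those from 1–9 leaves {1, 2, 8} as the candidates for row 5, column 1.

1,2,8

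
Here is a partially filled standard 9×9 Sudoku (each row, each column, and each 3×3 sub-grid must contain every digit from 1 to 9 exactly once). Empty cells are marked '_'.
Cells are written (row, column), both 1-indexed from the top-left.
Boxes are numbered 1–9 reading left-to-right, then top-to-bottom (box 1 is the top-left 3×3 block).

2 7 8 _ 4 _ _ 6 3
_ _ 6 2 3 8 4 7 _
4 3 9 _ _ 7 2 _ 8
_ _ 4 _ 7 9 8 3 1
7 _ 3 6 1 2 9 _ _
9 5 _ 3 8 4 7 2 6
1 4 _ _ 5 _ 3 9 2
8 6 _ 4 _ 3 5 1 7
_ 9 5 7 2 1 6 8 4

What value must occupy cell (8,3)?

Row 8 already contains {1, 3, 4, 5, 6, 7, 8}.
Column 3 already contains {3, 4, 5, 6, 8, 9}.
Its 3×3 block (box 7) already contains {1, 4, 5, 6, 8, 9}.
The only value from 1–9 not eliminated is 2, so (8,3) = 2.

2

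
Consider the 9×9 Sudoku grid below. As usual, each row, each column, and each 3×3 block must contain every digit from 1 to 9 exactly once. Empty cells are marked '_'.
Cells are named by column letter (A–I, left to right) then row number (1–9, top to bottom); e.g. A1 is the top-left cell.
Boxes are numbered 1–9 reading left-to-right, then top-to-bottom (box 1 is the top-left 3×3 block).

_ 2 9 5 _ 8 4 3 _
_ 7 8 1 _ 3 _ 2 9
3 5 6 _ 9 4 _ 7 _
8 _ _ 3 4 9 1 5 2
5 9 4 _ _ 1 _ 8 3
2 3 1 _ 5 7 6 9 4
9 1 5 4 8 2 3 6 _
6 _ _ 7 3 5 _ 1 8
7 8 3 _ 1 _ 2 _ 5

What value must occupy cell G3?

Row 3 already contains {3, 4, 5, 6, 7, 9}.
Column G already contains {1, 2, 3, 4, 6}.
Its 3×3 block (box 3) already contains {2, 3, 4, 7, 9}.
The only value from 1–9 not eliminated is 8, so G3 = 8.

8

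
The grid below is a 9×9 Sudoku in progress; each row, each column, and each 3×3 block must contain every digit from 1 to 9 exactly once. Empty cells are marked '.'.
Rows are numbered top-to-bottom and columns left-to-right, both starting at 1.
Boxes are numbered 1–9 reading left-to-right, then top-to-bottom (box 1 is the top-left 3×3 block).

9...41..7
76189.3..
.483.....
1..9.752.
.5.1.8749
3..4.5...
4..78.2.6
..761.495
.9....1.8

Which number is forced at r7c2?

Cell r7c2 itself could take any of {1, 3} by direct elimination.
Consider where 1 can go in box 7.
r7c3 is out (column 3 already has a 1).
r8c1 is out (row 8 already has a 1).
r8c2 is out (row 8 already has a 1).
r9c1 is out (row 9 already has a 1).
r9c3 is out (row 9 already has a 1).
So the only cell in box 7 that can hold 1 is r7c2.
Therefore r7c2 = 1.

1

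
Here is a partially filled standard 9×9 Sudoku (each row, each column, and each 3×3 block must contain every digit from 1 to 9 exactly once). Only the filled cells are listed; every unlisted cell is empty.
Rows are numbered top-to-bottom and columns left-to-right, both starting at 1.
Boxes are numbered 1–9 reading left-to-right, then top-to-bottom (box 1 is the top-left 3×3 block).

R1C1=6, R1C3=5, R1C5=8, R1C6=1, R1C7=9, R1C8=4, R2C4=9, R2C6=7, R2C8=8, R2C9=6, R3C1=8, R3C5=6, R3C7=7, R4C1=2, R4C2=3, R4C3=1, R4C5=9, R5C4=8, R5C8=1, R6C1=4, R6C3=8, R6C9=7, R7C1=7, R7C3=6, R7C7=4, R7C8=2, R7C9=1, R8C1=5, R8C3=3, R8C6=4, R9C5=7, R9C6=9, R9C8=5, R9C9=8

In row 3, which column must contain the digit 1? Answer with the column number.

Consider where 1 can go in row 3.
R3C3 is out (column 3 already has a 1).
R3C4 is out (box 2 already has a 1).
R3C6 is out (column 6 already has a 1).
R3C8 is out (column 8 already has a 1).
R3C9 is out (column 9 already has a 1).
So the only cell in row 3 that can hold 1 is R3C2.
That is column 2.

2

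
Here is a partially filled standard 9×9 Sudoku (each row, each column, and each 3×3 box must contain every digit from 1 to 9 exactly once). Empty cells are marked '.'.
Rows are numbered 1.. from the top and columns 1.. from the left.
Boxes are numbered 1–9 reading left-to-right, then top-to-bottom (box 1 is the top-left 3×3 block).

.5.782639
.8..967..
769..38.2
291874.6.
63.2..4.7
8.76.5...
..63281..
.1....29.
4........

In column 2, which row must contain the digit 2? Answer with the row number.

9

Consider where 2 can go in column 2.
row 6, column 2 is out (box 4 already has a 2).
row 7, column 2 is out (row 7 already has a 2).
So the only cell in column 2 that can hold 2 is row 9, column 2.
That is row 9.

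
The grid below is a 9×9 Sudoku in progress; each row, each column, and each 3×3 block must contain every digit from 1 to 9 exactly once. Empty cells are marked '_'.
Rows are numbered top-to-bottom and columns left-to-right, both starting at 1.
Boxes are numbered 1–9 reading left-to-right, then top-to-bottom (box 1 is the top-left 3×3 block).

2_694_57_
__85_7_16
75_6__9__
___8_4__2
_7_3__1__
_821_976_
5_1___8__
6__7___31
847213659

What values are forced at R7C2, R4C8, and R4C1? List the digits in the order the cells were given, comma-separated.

3,9,1

For R7C2:
  Consider where 3 can go in row 7.
  R7C4 is out (column 4 already has a 3).
  R7C5 is out (box 8 already has a 3).
  R7C6 is out (column 6 already has a 3).
  R7C8 is out (column 8 already has a 3).
  R7C9 is out (box 9 already has a 3).
  So the only cell in row 7 that can hold 3 is R7C2.
  So R7C2 = 3.
For R4C8:
  Row 4 already contains {2, 4, 8}.
  Column 8 already contains {1, 3, 5, 6, 7}.
  Its 3×3 block (box 6) already contains {1, 2, 6, 7}.
  The only value from 1–9 not eliminated is 9, so R4C8 = 9.
For R4C1:
  Consider where 1 can go in column 1.
  R2C1 is out (row 2 already has a 1).
  R5C1 is out (row 5 already has a 1).
  R6C1 is out (row 6 already has a 1).
  So the only cell in column 1 that can hold 1 is R4C1.
  So R4C1 = 1.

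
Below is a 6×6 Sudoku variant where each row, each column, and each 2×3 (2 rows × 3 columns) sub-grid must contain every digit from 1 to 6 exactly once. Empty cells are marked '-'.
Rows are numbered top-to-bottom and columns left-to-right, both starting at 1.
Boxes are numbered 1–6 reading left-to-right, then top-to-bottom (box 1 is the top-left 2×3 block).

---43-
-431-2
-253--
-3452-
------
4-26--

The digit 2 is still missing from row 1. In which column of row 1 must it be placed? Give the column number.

Consider where 2 can go in row 1.
R1C2 is out (column 2 already has a 2).
R1C3 is out (column 3 already has a 2).
R1C6 is out (column 6 already has a 2).
So the only cell in row 1 that can hold 2 is R1C1.
That is column 1.

1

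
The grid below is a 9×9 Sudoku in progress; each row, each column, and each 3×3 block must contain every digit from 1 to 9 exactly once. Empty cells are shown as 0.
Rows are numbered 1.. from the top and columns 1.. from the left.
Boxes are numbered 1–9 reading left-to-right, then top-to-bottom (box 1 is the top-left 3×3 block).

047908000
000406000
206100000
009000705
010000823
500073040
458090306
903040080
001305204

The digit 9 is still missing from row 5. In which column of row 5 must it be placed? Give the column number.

6

Consider where 9 can go in row 5.
row 5, column 1 is out (column 1 already has a 9).
row 5, column 3 is out (column 3 already has a 9).
row 5, column 4 is out (column 4 already has a 9).
row 5, column 5 is out (column 5 already has a 9).
So the only cell in row 5 that can hold 9 is row 5, column 6.
That is column 6.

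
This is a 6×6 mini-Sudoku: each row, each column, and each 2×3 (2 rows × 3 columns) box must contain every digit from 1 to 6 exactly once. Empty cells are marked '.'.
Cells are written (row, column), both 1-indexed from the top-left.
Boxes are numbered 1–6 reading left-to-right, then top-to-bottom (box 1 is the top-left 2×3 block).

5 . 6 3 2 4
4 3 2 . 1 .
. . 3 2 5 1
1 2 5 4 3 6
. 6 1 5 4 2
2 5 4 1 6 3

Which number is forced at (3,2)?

Row 3 already contains {1, 2, 3, 5}.
Column 2 already contains {2, 3, 5, 6}.
Its 2×3 block (box 3) already contains {1, 2, 3, 5}.
The only value from 1–6 not eliminated is 4, so (3,2) = 4.

4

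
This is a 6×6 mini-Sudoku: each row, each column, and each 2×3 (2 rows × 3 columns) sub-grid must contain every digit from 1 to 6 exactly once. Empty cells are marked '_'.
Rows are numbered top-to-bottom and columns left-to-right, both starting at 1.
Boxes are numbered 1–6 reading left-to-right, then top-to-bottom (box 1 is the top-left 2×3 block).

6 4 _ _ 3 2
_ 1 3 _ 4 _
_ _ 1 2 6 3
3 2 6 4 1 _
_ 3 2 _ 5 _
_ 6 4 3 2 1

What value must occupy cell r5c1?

Row 5 already contains {2, 3, 5}.
Column 1 already contains {3, 6}.
Its 2×3 block (box 5) already contains {2, 3, 4, 6}.
The only value from 1–6 not eliminated is 1, so r5c1 = 1.

1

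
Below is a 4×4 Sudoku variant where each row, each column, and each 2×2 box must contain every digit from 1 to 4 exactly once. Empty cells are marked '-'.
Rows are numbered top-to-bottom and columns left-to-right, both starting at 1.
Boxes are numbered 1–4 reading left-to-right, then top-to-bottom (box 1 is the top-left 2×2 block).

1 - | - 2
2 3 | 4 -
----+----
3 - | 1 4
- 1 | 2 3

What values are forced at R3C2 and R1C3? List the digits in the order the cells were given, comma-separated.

For R3C2:
  Row 3 already contains {1, 3, 4}.
  Column 2 already contains {1, 3}.
  Its 2×2 block (box 3) already contains {1, 3}.
  The only value from 1–4 not eliminated is 2, so R3C2 = 2.
For R1C3:
  Row 1 already contains {1, 2}.
  Column 3 already contains {1, 2, 4}.
  Its 2×2 block (box 2) already contains {2, 4}.
  The only value from 1–4 not eliminated is 3, so R1C3 = 3.

2,3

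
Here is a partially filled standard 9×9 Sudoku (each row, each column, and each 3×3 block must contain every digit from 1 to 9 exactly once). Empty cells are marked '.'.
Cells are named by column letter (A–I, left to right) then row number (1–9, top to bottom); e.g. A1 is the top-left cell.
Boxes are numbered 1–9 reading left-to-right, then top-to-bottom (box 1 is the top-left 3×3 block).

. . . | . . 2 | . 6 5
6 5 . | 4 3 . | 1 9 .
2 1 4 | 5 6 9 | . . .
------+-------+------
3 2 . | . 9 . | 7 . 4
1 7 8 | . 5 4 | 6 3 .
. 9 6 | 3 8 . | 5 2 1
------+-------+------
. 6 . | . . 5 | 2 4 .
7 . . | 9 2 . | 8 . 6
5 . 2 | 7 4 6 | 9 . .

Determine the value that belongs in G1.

4

Cell G1 itself could take any of {3, 4} by direct elimination.
Consider where 4 can go in row 1.
A1 is out (box 1 already has a 4).
B1 is out (box 1 already has a 4).
C1 is out (column C already has a 4).
D1 is out (column D already has a 4).
E1 is out (column E already has a 4).
So the only cell in row 1 that can hold 4 is G1.
Therefore G1 = 4.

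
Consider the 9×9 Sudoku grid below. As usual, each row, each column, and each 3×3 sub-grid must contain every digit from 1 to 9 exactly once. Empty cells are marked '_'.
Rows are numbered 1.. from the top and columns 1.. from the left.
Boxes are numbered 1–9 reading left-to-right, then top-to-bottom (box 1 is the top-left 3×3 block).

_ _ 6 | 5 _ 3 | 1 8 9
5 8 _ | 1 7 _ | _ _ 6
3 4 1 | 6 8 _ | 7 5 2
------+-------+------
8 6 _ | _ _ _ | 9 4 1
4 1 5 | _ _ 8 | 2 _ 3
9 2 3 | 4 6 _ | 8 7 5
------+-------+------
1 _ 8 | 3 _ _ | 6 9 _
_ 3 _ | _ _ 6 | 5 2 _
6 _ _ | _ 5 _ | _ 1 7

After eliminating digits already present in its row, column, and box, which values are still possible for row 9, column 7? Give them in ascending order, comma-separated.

Row 9 already contains {1, 5, 6, 7}.
Column 7 already contains {1, 2, 5, 6, 7, 8, 9}.
Its 3×3 block (box 9) already contains {1, 2, 5, 6, 7, 9}.
Removing those from 1–9 leaves {3, 4} as the candidates for row 9, column 7.

3,4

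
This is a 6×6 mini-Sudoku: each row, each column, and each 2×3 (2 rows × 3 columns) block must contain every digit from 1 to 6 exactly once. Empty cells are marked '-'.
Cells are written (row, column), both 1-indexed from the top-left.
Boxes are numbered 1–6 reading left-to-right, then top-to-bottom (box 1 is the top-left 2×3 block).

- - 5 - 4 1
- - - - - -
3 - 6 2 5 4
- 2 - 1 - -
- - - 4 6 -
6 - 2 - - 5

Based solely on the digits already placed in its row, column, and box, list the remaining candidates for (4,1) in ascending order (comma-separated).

4,5

Row 4 already contains {1, 2}.
Column 1 already contains {3, 6}.
Its 2×3 block (box 3) already contains {2, 3, 6}.
Removing those from 1–6 leaves {4, 5} as the candidates for (4,1).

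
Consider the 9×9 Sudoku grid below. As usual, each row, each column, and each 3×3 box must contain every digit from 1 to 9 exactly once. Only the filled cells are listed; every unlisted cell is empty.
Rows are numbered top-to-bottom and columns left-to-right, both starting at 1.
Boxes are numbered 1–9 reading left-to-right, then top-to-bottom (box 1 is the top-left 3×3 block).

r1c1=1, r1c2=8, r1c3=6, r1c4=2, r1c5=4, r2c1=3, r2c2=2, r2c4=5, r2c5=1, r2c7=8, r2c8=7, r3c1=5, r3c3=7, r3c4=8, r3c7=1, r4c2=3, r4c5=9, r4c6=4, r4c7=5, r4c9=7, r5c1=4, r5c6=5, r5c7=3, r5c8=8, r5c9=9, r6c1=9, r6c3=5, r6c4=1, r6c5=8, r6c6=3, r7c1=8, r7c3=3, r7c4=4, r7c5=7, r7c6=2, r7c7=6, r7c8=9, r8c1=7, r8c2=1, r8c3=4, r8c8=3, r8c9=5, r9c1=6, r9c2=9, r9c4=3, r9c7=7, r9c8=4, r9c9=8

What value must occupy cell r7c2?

5

Row 7 already contains {2, 3, 4, 6, 7, 8, 9}.
Column 2 already contains {1, 2, 3, 8, 9}.
Its 3×3 block (box 7) already contains {1, 3, 4, 6, 7, 8, 9}.
The only value from 1–9 not eliminated is 5, so r7c2 = 5.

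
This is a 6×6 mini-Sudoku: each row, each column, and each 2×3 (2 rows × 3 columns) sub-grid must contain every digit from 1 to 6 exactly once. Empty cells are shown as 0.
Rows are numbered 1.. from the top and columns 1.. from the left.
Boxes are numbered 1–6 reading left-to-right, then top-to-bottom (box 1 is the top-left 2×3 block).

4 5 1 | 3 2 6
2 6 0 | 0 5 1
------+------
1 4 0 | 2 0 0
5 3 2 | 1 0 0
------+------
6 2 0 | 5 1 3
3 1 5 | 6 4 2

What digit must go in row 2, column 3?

Row 2 already contains {1, 2, 5, 6}.
Column 3 already contains {1, 2, 5}.
Its 2×3 block (box 1) already contains {1, 2, 4, 5, 6}.
The only value from 1–6 not eliminated is 3, so row 2, column 3 = 3.

3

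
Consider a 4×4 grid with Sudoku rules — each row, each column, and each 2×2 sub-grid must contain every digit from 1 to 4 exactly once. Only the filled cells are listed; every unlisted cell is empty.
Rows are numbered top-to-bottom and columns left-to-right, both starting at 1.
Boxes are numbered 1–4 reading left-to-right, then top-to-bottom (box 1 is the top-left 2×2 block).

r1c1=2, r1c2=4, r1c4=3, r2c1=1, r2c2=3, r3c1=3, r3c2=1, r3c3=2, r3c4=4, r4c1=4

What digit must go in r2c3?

4

Row 2 already contains {1, 3}.
Column 3 already contains {2}.
Its 2×2 block (box 2) already contains {3}.
The only value from 1–4 not eliminated is 4, so r2c3 = 4.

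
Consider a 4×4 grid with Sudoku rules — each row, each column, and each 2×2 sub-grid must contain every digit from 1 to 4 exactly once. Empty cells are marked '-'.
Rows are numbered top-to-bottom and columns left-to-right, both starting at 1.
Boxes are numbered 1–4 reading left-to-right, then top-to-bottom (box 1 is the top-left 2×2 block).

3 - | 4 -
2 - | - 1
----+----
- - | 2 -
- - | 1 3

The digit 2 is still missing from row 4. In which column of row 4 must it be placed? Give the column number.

Consider where 2 can go in row 4.
R4C1 is out (column 1 already has a 2).
So the only cell in row 4 that can hold 2 is R4C2.
That is column 2.

2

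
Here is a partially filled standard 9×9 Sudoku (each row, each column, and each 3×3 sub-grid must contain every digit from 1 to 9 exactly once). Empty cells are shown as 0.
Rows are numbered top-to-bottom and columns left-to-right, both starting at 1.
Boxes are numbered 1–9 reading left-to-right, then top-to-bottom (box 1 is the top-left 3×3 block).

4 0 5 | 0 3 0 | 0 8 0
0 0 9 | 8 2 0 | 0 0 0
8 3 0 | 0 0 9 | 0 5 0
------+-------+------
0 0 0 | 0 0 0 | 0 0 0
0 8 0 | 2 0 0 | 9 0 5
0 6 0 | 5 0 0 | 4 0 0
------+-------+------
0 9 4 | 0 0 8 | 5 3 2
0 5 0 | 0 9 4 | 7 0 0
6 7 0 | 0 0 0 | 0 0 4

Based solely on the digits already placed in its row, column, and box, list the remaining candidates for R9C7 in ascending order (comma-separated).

1,8

Row 9 already contains {4, 6, 7}.
Column 7 already contains {4, 5, 7, 9}.
Its 3×3 block (box 9) already contains {2, 3, 4, 5, 7}.
Removing those from 1–9 leaves {1, 8} as the candidates for R9C7.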